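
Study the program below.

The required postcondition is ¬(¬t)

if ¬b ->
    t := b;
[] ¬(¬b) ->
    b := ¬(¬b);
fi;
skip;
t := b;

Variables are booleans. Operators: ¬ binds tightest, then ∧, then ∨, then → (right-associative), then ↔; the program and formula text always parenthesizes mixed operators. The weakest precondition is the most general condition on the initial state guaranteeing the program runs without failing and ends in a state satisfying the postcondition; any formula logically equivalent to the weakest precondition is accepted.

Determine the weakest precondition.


Working backward. After the program, the postcondition ¬(¬t) must hold; in canonical form it is t.
Before t := b: b
Before skip: b
Then branch requires b; else branch requires b.
Before the if: (¬b) → b
Answer: WP = (¬b) → b


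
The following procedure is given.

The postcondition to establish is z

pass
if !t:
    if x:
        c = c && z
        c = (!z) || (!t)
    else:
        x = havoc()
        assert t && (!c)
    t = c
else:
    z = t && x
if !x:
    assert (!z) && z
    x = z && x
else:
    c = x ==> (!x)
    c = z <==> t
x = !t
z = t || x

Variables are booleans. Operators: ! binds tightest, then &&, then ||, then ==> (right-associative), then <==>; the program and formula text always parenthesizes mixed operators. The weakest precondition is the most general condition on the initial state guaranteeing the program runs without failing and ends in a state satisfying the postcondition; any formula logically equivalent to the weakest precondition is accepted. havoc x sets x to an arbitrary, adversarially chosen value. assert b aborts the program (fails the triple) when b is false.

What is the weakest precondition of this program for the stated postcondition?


Working backward. After the program, z must hold.
Before z := t || x: t || x
Before x := !t: true
Then branch requires false; else branch requires true.
Before the if: x
Then branch requires x; else branch requires x.
Before the if: ((!t) ==> x) && (t ==> x)
Before skip: ((!t) ==> x) && (t ==> x)
Answer: WP = ((!t) ==> x) && (t ==> x)


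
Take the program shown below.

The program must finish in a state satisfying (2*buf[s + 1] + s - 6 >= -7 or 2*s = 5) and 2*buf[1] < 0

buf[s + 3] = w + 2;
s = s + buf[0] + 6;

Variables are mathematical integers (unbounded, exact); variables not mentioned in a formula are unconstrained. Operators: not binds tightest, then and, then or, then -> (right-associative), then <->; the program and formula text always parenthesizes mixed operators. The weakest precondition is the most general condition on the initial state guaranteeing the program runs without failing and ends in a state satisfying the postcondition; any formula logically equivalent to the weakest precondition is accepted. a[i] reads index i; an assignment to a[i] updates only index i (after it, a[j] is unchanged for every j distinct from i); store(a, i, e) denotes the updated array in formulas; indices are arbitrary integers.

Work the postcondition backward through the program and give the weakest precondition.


Working backward. After the program, the postcondition (2*buf[s + 1] + s - 6 >= -7 or 2*s = 5) and 2*buf[1] < 0 must hold; in canonical form it is (2*buf[s + 1] + s >= -1 or 2*s = 5) and 2*buf[1] < 0.
Before s := s + buf[0] + 6: (2*buf[buf[0] + s + 7] + buf[0] + s >= -7 or 2*buf[0] + 2*s = -7) and 2*buf[1] < 0
Before buf[s + 3] := w + 2: (2*store(buf, s + 3, w + 2)[store(buf, s + 3, w + 2)[0] + s + 7] + store(buf, s + 3, w + 2)[0] + s >= -7 or 2*store(buf, s + 3, w + 2)[0] + 2*s = -7) and 2*store(buf, s + 3, w + 2)[1] < 0
Answer: WP = (2*store(buf, s + 3, w + 2)[store(buf, s + 3, w + 2)[0] + s + 7] + store(buf, s + 3, w + 2)[0] + s >= -7 or 2*store(buf, s + 3, w + 2)[0] + 2*s = -7) and 2*store(buf, s + 3, w + 2)[1] < 0


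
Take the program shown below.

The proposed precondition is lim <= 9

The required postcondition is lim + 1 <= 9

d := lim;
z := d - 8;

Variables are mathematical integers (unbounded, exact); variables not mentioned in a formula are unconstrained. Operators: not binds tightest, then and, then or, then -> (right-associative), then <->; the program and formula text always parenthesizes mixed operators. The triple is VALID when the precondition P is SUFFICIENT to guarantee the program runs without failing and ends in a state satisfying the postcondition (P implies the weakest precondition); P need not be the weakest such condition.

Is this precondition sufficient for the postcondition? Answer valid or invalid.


Working backward. After the program, the postcondition lim + 1 <= 9 must hold; in canonical form it is lim <= 8.
Before z := d - 8: lim <= 8
Before d := lim: lim <= 8
The weakest precondition is lim <= 8.
Check whether lim <= 9 implies it.
Countermodel: at the initial state lim = 9, the precondition holds but the weakest precondition fails.
Answer: invalid


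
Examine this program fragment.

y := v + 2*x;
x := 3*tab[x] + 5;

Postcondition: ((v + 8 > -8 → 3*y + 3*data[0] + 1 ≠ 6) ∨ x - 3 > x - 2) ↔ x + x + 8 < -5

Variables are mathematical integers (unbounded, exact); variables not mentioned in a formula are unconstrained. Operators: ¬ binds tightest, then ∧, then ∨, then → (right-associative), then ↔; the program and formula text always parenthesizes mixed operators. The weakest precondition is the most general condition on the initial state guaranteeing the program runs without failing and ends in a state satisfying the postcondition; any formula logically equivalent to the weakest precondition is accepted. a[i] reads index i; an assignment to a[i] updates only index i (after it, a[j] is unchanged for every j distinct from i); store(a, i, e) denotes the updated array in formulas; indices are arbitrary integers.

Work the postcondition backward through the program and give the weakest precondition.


Working backward. After the program, the postcondition ((v + 8 > -8 → 3*y + 3*data[0] + 1 ≠ 6) ∨ x - 3 > x - 2) ↔ x + x + 8 < -5 must hold; in canonical form it is (v > -16 → 3*data[0] + 3*y ≠ 5) ↔ 2*x < -13.
Before x := 3*tab[x] + 5: (v > -16 → 3*data[0] + 3*y ≠ 5) ↔ 6*tab[x] < -23
Before y := v + 2*x: (v > -16 → 3*data[0] + 3*v + 6*x ≠ 5) ↔ 6*tab[x] < -23
Answer: WP = (v > -16 → 3*data[0] + 3*v + 6*x ≠ 5) ↔ 6*tab[x] < -23


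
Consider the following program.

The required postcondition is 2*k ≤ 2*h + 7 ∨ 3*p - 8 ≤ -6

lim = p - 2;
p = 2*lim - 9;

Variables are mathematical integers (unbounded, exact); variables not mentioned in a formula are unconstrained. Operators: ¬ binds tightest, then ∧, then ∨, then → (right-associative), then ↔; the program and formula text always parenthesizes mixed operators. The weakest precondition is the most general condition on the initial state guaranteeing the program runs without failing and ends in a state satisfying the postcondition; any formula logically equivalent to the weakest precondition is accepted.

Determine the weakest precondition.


Working backward. After the program, the postcondition 2*k ≤ 2*h + 7 ∨ 3*p - 8 ≤ -6 must hold; in canonical form it is 2*k ≤ 2*h + 7 ∨ 3*p ≤ 2.
Before p := 2*lim - 9: 2*k ≤ 2*h + 7 ∨ 6*lim ≤ 29
Before lim := p - 2: 2*k ≤ 2*h + 7 ∨ 6*p ≤ 41
Answer: WP = 2*k ≤ 2*h + 7 ∨ 6*p ≤ 41


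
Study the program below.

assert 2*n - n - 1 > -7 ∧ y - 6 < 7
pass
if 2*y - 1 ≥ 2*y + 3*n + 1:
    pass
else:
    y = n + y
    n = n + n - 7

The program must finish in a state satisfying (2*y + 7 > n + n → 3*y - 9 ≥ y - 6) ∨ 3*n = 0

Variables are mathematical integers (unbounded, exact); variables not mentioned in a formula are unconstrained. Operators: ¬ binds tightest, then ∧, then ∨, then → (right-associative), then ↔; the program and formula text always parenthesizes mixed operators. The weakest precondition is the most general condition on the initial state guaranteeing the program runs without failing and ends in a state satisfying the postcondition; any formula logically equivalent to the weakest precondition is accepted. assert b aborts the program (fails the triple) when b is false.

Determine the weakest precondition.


Working backward. After the program, the postcondition (2*y + 7 > n + n → 3*y - 9 ≥ y - 6) ∨ 3*n = 0 must hold; in canonical form it is (2*y > 2*n - 7 → 2*y ≥ 3) ∨ 3*n = 0.
Then branch requires (2*y > 2*n - 7 → 2*y ≥ 3) ∨ 3*n = 0; else branch requires (2*y > 2*n - 21 → 2*n + 2*y ≥ 3) ∨ 6*n = 21.
Before the if: (3*n ≤ -2 → ((2*y > 2*n - 7 → 2*y ≥ 3) ∨ 3*n = 0)) ∧ ((¬(3*n ≤ -2)) → ((2*y > 2*n - 21 → 2*n + 2*y ≥ 3) ∨ 6*n = 21))
Before skip: (3*n ≤ -2 → ((2*y > 2*n - 7 → 2*y ≥ 3) ∨ 3*n = 0)) ∧ ((¬(3*n ≤ -2)) → ((2*y > 2*n - 21 → 2*n + 2*y ≥ 3) ∨ 6*n = 21))
Before assert 2*n - n - 1 > -7 ∧ y - 6 < 7: n > -6 ∧ y < 13 ∧ (3*n ≤ -2 → ((2*y > 2*n - 7 → 2*y ≥ 3) ∨ 3*n = 0)) ∧ ((¬(3*n ≤ -2)) → ((2*y > 2*n - 21 → 2*n + 2*y ≥ 3) ∨ 6*n = 21))
Answer: WP = n > -6 ∧ y < 13 ∧ (3*n ≤ -2 → ((2*y > 2*n - 7 → 2*y ≥ 3) ∨ 3*n = 0)) ∧ ((¬(3*n ≤ -2)) → ((2*y > 2*n - 21 → 2*n + 2*y ≥ 3) ∨ 6*n = 21))


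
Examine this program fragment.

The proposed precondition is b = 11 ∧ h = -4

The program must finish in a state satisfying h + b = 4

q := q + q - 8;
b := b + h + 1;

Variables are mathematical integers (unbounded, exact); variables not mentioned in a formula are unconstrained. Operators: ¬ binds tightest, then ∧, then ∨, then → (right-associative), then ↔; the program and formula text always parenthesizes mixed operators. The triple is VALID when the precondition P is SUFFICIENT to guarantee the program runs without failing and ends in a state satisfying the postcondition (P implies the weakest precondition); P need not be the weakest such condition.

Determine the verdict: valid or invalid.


Working backward. After the program, the postcondition h + b = 4 must hold; in canonical form it is b + h = 4.
Before b := b + h + 1: b + 2*h = 3
Before q := q + q - 8: b + 2*h = 3
The weakest precondition is b + 2*h = 3.
Check whether b = 11 ∧ h = -4 implies it.
Every state satisfying the precondition satisfies the weakest precondition: the implication holds.
Answer: valid


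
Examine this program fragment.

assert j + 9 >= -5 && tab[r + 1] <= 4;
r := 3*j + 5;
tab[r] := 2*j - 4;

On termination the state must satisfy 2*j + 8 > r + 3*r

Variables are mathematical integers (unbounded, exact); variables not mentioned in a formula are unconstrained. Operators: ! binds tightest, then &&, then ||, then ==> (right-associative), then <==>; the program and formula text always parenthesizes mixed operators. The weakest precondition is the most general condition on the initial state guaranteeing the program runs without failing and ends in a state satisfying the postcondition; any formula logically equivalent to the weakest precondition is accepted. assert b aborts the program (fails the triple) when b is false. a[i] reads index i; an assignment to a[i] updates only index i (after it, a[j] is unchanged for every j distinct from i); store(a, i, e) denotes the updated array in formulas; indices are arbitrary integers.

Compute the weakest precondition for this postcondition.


Working backward. After the program, the postcondition 2*j + 8 > r + 3*r must hold; in canonical form it is 2*j > 4*r - 8.
Before tab[r] := 2*j - 4: 2*j > 4*r - 8
Before r := 3*j + 5: 10*j < -12
Before assert j + 9 >= -5 && tab[r + 1] <= 4: j >= -14 && tab[r + 1] <= 4 && 10*j < -12
Answer: WP = j >= -14 && tab[r + 1] <= 4 && 10*j < -12


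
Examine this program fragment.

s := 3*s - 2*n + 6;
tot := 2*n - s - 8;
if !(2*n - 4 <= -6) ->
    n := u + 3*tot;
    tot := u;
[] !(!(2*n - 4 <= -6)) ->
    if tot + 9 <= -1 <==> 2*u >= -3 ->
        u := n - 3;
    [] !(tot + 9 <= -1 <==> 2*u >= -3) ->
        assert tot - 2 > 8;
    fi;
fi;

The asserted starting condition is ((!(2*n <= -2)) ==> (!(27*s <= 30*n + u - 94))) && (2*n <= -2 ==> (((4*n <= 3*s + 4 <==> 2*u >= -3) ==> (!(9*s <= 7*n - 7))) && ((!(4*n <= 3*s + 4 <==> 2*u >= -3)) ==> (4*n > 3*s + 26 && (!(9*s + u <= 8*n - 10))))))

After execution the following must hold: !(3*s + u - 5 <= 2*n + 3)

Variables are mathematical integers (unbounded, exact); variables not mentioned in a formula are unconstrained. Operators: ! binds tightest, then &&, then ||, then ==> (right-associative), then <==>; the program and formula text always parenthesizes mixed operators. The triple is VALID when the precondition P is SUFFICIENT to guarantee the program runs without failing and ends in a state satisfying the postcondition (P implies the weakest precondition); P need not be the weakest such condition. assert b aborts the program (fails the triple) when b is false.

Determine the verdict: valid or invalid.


Working backward. After the program, the postcondition !(3*s + u - 5 <= 2*n + 3) must hold; in canonical form it is !(3*s + u <= 2*n + 8).
Then branch requires !(3*s <= 6*tot + u + 8); else branch requires ((tot <= -10 <==> 2*u >= -3) ==> (!(3*s <= n + 11))) && ((!(tot <= -10 <==> 2*u >= -3)) ==> (tot > 10 && (!(3*s + u <= 2*n + 8)))).
Before the if: ((!(2*n <= -2)) ==> (!(3*s <= 6*tot + u + 8))) && (2*n <= -2 ==> (((tot <= -10 <==> 2*u >= -3) ==> (!(3*s <= n + 11))) && ((!(tot <= -10 <==> 2*u >= -3)) ==> (tot > 10 && (!(3*s + u <= 2*n + 8))))))
Before tot := 2*n - s - 8: ((!(2*n <= -2)) ==> (!(9*s <= 12*n + u - 40))) && (2*n <= -2 ==> (((2*n <= s - 2 <==> 2*u >= -3) ==> (!(3*s <= n + 11))) && ((!(2*n <= s - 2 <==> 2*u >= -3)) ==> (2*n > s + 18 && (!(3*s + u <= 2*n + 8))))))
Before s := 3*s - 2*n + 6: ((!(2*n <= -2)) ==> (!(27*s <= 30*n + u - 94))) && (2*n <= -2 ==> (((4*n <= 3*s + 4 <==> 2*u >= -3) ==> (!(9*s <= 7*n - 7))) && ((!(4*n <= 3*s + 4 <==> 2*u >= -3)) ==> (4*n > 3*s + 24 && (!(9*s + u <= 8*n - 10))))))
The weakest precondition is ((!(2*n <= -2)) ==> (!(27*s <= 30*n + u - 94))) && (2*n <= -2 ==> (((4*n <= 3*s + 4 <==> 2*u >= -3) ==> (!(9*s <= 7*n - 7))) && ((!(4*n <= 3*s + 4 <==> 2*u >= -3)) ==> (4*n > 3*s + 24 && (!(9*s + u <= 8*n - 10)))))).
Check whether ((!(2*n <= -2)) ==> (!(27*s <= 30*n + u - 94))) && (2*n <= -2 ==> (((4*n <= 3*s + 4 <==> 2*u >= -3) ==> (!(9*s <= 7*n - 7))) && ((!(4*n <= 3*s + 4 <==> 2*u >= -3)) ==> (4*n > 3*s + 26 && (!(9*s + u <= 8*n - 10)))))) implies it.
Every state satisfying the precondition satisfies the weakest precondition: the implication holds.
Answer: valid


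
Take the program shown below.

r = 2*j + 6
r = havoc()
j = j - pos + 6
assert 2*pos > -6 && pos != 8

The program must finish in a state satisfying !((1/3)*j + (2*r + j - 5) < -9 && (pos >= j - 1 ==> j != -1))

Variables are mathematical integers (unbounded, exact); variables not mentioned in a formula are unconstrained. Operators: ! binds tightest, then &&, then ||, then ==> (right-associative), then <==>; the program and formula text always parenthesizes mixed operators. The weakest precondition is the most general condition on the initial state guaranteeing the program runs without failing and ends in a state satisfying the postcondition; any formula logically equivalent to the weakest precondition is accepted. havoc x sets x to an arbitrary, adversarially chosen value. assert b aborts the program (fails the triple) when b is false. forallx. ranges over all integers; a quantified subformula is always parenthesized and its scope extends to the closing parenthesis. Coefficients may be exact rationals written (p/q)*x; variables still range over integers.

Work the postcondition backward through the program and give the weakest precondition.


Working backward. After the program, the postcondition !((1/3)*j + (2*r + j - 5) < -9 && (pos >= j - 1 ==> j != -1)) must hold; in canonical form it is !((4/3)*j + 2*r < -4 && (pos >= j - 1 ==> j != -1)).
Before assert 2*pos > -6 && pos != 8: 2*pos > -6 && pos != 8 && (!((4/3)*j + 2*r < -4 && (pos >= j - 1 ==> j != -1)))
Before j := j - pos + 6: 2*pos > -6 && pos != 8 && (!((4/3)*j + 2*r < (4/3)*pos - 12 && (2*pos >= j + 5 ==> j != pos - 7)))
Before havoc r: forall r_1. (2*pos > -6 && pos != 8 && (!((4/3)*j + 2*r_1 < (4/3)*pos - 12 && (2*pos >= j + 5 ==> j != pos - 7))))
Before r := 2*j + 6: forall r_1. (2*pos > -6 && pos != 8 && (!((4/3)*j + 2*r_1 < (4/3)*pos - 12 && (2*pos >= j + 5 ==> j != pos - 7))))
Answer: WP = forall r_1. (2*pos > -6 && pos != 8 && (!((4/3)*j + 2*r_1 < (4/3)*pos - 12 && (2*pos >= j + 5 ==> j != pos - 7))))


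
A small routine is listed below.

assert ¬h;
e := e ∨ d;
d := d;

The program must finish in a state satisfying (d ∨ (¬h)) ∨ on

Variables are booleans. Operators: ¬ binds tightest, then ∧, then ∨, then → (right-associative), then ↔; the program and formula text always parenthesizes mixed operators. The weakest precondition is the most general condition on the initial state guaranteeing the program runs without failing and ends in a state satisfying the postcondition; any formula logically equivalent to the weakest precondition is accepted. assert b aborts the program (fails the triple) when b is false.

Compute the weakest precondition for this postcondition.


Working backward. After the program, the postcondition (d ∨ (¬h)) ∨ on must hold; in canonical form it is d ∨ (¬h) ∨ on.
Before d := d: d ∨ (¬h) ∨ on
Before e := e ∨ d: d ∨ (¬h) ∨ on
Before assert ¬h: (¬h) ∧ (d ∨ (¬h) ∨ on)
Answer: WP = (¬h) ∧ (d ∨ (¬h) ∨ on)


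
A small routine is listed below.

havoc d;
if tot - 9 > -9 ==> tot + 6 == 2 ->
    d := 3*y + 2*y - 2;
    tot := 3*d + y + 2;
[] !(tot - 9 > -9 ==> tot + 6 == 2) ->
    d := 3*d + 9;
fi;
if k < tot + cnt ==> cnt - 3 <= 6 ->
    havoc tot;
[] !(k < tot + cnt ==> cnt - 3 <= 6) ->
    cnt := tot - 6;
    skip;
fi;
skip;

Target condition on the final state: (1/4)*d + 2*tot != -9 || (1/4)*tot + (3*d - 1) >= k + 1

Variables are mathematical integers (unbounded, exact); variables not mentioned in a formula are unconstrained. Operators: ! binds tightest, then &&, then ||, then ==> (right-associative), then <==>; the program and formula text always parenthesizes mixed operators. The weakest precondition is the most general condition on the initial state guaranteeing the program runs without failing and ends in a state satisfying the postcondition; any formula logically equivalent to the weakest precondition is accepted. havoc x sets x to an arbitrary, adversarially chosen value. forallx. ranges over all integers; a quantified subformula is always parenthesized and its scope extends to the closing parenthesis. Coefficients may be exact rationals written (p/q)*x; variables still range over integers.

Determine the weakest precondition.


Working backward. After the program, the postcondition (1/4)*d + 2*tot != -9 || (1/4)*tot + (3*d - 1) >= k + 1 must hold; in canonical form it is (1/4)*d + 2*tot != -9 || 3*d + (1/4)*tot >= k + 2.
Before skip: (1/4)*d + 2*tot != -9 || 3*d + (1/4)*tot >= k + 2
Then branch requires forall tot_1. ((1/4)*d + 2*tot_1 != -9 || 3*d + (1/4)*tot_1 >= k + 2); else branch requires (1/4)*d + 2*tot != -9 || 3*d + (1/4)*tot >= k + 2.
Before the if: ((k < cnt + tot ==> cnt <= 9) ==> (forall tot_1. ((1/4)*d + 2*tot_1 != -9 || 3*d + (1/4)*tot_1 >= k + 2))) && ((!(k < cnt + tot ==> cnt <= 9)) ==> ((1/4)*d + 2*tot != -9 || 3*d + (1/4)*tot >= k + 2))
Then branch requires ((k < cnt + 16*y - 4 ==> cnt <= 9) ==> (forall tot_1. (2*tot_1 + (5/4)*y != -17/2 || (1/4)*tot_1 + 15*y >= k + 8))) && ((!(k < cnt + 16*y - 4 ==> cnt <= 9)) ==> ((133/4)*y != -1/2 || 19*y >= k + 9)); else branch requires ((k < cnt + tot ==> cnt <= 9) ==> (forall tot_1. ((3/4)*d + 2*tot_1 != -45/4 || 9*d + (1/4)*tot_1 >= k - 25))) && ((!(k < cnt + tot ==> cnt <= 9)) ==> ((3/4)*d + 2*tot != -45/4 || 9*d + (1/4)*tot >= k - 25)).
Before the if: ((tot > 0 ==> tot == -4) ==> (((k < cnt + 16*y - 4 ==> cnt <= 9) ==> (forall tot_1. (2*tot_1 + (5/4)*y != -17/2 || (1/4)*tot_1 + 15*y >= k + 8))) && ((!(k < cnt + 16*y - 4 ==> cnt <= 9)) ==> ((133/4)*y != -1/2 || 19*y >= k + 9)))) && ((!(tot > 0 ==> tot == -4)) ==> (((k < cnt + tot ==> cnt <= 9) ==> (forall tot_1. ((3/4)*d + 2*tot_1 != -45/4 || 9*d + (1/4)*tot_1 >= k - 25))) && ((!(k < cnt + tot ==> cnt <= 9)) ==> ((3/4)*d + 2*tot != -45/4 || 9*d + (1/4)*tot >= k - 25))))
Before havoc d: forall d_1. (((tot > 0 ==> tot == -4) ==> (((k < cnt + 16*y - 4 ==> cnt <= 9) ==> (forall tot_1. (2*tot_1 + (5/4)*y != -17/2 || (1/4)*tot_1 + 15*y >= k + 8))) && ((!(k < cnt + 16*y - 4 ==> cnt <= 9)) ==> ((133/4)*y != -1/2 || 19*y >= k + 9)))) && ((!(tot > 0 ==> tot == -4)) ==> (((k < cnt + tot ==> cnt <= 9) ==> (forall tot_1. ((3/4)*d_1 + 2*tot_1 != -45/4 || 9*d_1 + (1/4)*tot_1 >= k - 25))) && ((!(k < cnt + tot ==> cnt <= 9)) ==> ((3/4)*d_1 + 2*tot != -45/4 || 9*d_1 + (1/4)*tot >= k - 25)))))
Answer: WP = forall d_1. (((tot > 0 ==> tot == -4) ==> (((k < cnt + 16*y - 4 ==> cnt <= 9) ==> (forall tot_1. (2*tot_1 + (5/4)*y != -17/2 || (1/4)*tot_1 + 15*y >= k + 8))) && ((!(k < cnt + 16*y - 4 ==> cnt <= 9)) ==> ((133/4)*y != -1/2 || 19*y >= k + 9)))) && ((!(tot > 0 ==> tot == -4)) ==> (((k < cnt + tot ==> cnt <= 9) ==> (forall tot_1. ((3/4)*d_1 + 2*tot_1 != -45/4 || 9*d_1 + (1/4)*tot_1 >= k - 25))) && ((!(k < cnt + tot ==> cnt <= 9)) ==> ((3/4)*d_1 + 2*tot != -45/4 || 9*d_1 + (1/4)*tot >= k - 25)))))


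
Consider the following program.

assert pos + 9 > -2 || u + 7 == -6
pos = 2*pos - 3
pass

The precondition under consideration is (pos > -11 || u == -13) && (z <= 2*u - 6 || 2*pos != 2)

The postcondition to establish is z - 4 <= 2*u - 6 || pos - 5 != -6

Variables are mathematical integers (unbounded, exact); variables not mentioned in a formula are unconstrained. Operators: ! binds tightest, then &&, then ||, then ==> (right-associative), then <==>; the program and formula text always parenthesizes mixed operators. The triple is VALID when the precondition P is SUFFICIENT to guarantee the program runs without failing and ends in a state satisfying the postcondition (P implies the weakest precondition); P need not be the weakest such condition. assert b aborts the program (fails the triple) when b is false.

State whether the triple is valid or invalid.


Working backward. After the program, the postcondition z - 4 <= 2*u - 6 || pos - 5 != -6 must hold; in canonical form it is z <= 2*u - 2 || pos != -1.
Before skip: z <= 2*u - 2 || pos != -1
Before pos := 2*pos - 3: z <= 2*u - 2 || 2*pos != 2
Before assert pos + 9 > -2 || u + 7 == -6: (pos > -11 || u == -13) && (z <= 2*u - 2 || 2*pos != 2)
The weakest precondition is (pos > -11 || u == -13) && (z <= 2*u - 2 || 2*pos != 2).
Check whether (pos > -11 || u == -13) && (z <= 2*u - 6 || 2*pos != 2) implies it.
Every state satisfying the precondition satisfies the weakest precondition: the implication holds.
Answer: valid


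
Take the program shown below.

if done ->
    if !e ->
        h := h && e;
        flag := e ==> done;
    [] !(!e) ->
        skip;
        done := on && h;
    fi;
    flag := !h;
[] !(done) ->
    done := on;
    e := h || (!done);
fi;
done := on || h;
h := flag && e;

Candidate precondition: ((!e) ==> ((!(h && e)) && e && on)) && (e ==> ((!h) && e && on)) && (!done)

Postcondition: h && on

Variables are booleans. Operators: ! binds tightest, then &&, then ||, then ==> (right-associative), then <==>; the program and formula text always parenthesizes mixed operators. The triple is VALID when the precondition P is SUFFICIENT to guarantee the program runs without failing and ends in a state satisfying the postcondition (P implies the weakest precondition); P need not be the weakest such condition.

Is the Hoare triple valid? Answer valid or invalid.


Working backward. After the program, h && on must hold.
Before h := flag && e: flag && e && on
Before done := on || h: flag && e && on
Then branch requires ((!e) ==> ((!(h && e)) && e && on)) && (e ==> ((!h) && e && on)); else branch requires flag && (h || (!on)) && on.
Before the if: (done ==> (((!e) ==> ((!(h && e)) && e && on)) && (e ==> ((!h) && e && on)))) && ((!done) ==> (flag && (h || (!on)) && on))
The weakest precondition is (done ==> (((!e) ==> ((!(h && e)) && e && on)) && (e ==> ((!h) && e && on)))) && ((!done) ==> (flag && (h || (!on)) && on)).
Check whether ((!e) ==> ((!(h && e)) && e && on)) && (e ==> ((!h) && e && on)) && (!done) implies it.
Countermodel: at the initial state done = false, e = true, flag = false, h = false, on = true, the precondition holds but the weakest precondition fails.
Answer: invalid


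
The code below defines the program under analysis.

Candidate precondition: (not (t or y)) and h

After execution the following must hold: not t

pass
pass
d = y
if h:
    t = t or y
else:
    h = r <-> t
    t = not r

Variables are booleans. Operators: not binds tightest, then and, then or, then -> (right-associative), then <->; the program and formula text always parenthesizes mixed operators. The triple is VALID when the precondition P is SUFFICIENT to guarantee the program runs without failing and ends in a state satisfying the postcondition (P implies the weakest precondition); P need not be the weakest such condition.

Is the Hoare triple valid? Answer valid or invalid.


Working backward. After the program, not t must hold.
Then branch requires not (t or y); else branch requires r.
Before the if: (h -> (not (t or y))) and ((not h) -> r)
Before d := y: (h -> (not (t or y))) and ((not h) -> r)
Before skip: (h -> (not (t or y))) and ((not h) -> r)
Before skip: (h -> (not (t or y))) and ((not h) -> r)
The weakest precondition is (h -> (not (t or y))) and ((not h) -> r).
Check whether (not (t or y)) and h implies it.
Every state satisfying the precondition satisfies the weakest precondition: the implication holds.
Answer: valid


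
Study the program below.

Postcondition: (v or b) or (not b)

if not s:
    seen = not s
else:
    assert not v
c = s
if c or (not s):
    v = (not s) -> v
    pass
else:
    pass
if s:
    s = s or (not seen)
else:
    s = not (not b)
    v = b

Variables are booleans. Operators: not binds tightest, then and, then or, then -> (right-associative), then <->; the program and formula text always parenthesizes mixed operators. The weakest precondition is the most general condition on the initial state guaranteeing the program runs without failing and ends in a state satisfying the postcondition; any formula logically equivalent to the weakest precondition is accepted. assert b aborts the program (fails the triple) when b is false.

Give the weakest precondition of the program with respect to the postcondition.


Working backward. After the program, the postcondition (v or b) or (not b) must hold; in canonical form it is true.
Then branch requires true; else branch requires true.
Before the if: true
Then branch requires true; else branch requires true.
Before the if: true
Before c := s: true
Then branch requires true; else branch requires not v.
Before the if: s -> (not v)
Answer: WP = s -> (not v)


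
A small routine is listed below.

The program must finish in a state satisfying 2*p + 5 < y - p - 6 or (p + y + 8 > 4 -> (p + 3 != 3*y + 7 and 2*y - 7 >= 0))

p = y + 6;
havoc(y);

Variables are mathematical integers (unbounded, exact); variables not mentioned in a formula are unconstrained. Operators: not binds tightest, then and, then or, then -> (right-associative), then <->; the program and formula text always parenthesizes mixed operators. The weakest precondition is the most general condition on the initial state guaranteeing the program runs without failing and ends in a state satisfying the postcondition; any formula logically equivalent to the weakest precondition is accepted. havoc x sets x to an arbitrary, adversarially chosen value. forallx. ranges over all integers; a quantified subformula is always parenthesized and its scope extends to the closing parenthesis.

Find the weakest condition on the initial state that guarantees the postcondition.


Working backward. After the program, the postcondition 2*p + 5 < y - p - 6 or (p + y + 8 > 4 -> (p + 3 != 3*y + 7 and 2*y - 7 >= 0)) must hold; in canonical form it is 3*p < y - 11 or (p + y > -4 -> (p != 3*y + 4 and 2*y >= 7)).
Before havoc y: forall y_1. (3*p < y_1 - 11 or (p + y_1 > -4 -> (p != 3*y_1 + 4 and 2*y_1 >= 7)))
Before p := y + 6: forall y_1. (3*y < y_1 - 29 or (y + y_1 > -10 -> (y != 3*y_1 - 2 and 2*y_1 >= 7)))
Answer: WP = forall y_1. (3*y < y_1 - 29 or (y + y_1 > -10 -> (y != 3*y_1 - 2 and 2*y_1 >= 7)))


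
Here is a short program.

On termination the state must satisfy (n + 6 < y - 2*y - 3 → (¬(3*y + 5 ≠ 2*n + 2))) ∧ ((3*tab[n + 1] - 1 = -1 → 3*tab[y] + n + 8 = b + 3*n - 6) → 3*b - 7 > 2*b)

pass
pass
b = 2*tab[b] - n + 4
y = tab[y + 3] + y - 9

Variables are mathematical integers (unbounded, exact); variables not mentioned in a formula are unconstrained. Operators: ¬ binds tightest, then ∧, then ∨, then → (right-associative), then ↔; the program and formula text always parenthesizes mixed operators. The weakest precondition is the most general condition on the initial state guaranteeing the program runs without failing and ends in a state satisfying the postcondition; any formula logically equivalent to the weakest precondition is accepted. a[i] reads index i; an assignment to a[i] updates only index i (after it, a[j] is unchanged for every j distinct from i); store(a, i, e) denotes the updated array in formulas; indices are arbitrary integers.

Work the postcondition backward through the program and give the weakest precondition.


Working backward. After the program, the postcondition (n + 6 < y - 2*y - 3 → (¬(3*y + 5 ≠ 2*n + 2))) ∧ ((3*tab[n + 1] - 1 = -1 → 3*tab[y] + n + 8 = b + 3*n - 6) → 3*b - 7 > 2*b) must hold; in canonical form it is (n + y < -9 → (¬(3*y ≠ 2*n - 3))) ∧ ((3*tab[n + 1] = 0 → 3*tab[y] = b + 2*n - 14) → b > 7).
Before y := tab[y + 3] + y - 9: (tab[y + 3] + n + y < 0 → (¬(3*tab[y + 3] + 3*y ≠ 2*n + 24))) ∧ ((3*tab[n + 1] = 0 → 3*tab[tab[y + 3] + y - 9] = b + 2*n - 14) → b > 7)
Before b := 2*tab[b] - n + 4: (tab[y + 3] + n + y < 0 → (¬(3*tab[y + 3] + 3*y ≠ 2*n + 24))) ∧ ((3*tab[n + 1] = 0 → 3*tab[tab[y + 3] + y - 9] = 2*tab[b] + n - 10) → 2*tab[b] > n + 3)
Before skip: (tab[y + 3] + n + y < 0 → (¬(3*tab[y + 3] + 3*y ≠ 2*n + 24))) ∧ ((3*tab[n + 1] = 0 → 3*tab[tab[y + 3] + y - 9] = 2*tab[b] + n - 10) → 2*tab[b] > n + 3)
Before skip: (tab[y + 3] + n + y < 0 → (¬(3*tab[y + 3] + 3*y ≠ 2*n + 24))) ∧ ((3*tab[n + 1] = 0 → 3*tab[tab[y + 3] + y - 9] = 2*tab[b] + n - 10) → 2*tab[b] > n + 3)
Answer: WP = (tab[y + 3] + n + y < 0 → (¬(3*tab[y + 3] + 3*y ≠ 2*n + 24))) ∧ ((3*tab[n + 1] = 0 → 3*tab[tab[y + 3] + y - 9] = 2*tab[b] + n - 10) → 2*tab[b] > n + 3)


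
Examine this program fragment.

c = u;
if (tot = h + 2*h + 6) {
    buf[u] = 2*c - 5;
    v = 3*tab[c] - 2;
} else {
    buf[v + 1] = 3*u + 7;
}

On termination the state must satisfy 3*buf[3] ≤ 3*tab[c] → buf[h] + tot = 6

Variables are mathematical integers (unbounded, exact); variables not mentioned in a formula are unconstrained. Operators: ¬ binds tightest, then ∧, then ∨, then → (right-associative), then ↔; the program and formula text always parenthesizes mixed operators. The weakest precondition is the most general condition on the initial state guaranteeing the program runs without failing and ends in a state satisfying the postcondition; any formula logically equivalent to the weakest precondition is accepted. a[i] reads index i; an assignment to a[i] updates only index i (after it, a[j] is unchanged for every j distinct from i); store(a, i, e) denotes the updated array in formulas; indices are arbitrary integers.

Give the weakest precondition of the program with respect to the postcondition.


Working backward. After the program, 3*buf[3] ≤ 3*tab[c] → buf[h] + tot = 6 must hold.
Then branch requires 3*store(buf, u, 2*c - 5)[3] ≤ 3*tab[c] → store(buf, u, 2*c - 5)[h] + tot = 6; else branch requires 3*store(buf, v + 1, 3*u + 7)[3] ≤ 3*tab[c] → store(buf, v + 1, 3*u + 7)[h] + tot = 6.
Before the if: (tot = 3*h + 6 → (3*store(buf, u, 2*c - 5)[3] ≤ 3*tab[c] → store(buf, u, 2*c - 5)[h] + tot = 6)) ∧ ((¬(tot = 3*h + 6)) → (3*store(buf, v + 1, 3*u + 7)[3] ≤ 3*tab[c] → store(buf, v + 1, 3*u + 7)[h] + tot = 6))
Before c := u: (tot = 3*h + 6 → (3*store(buf, u, 2*u - 5)[3] ≤ 3*tab[u] → store(buf, u, 2*u - 5)[h] + tot = 6)) ∧ ((¬(tot = 3*h + 6)) → (3*store(buf, v + 1, 3*u + 7)[3] ≤ 3*tab[u] → store(buf, v + 1, 3*u + 7)[h] + tot = 6))
Answer: WP = (tot = 3*h + 6 → (3*store(buf, u, 2*u - 5)[3] ≤ 3*tab[u] → store(buf, u, 2*u - 5)[h] + tot = 6)) ∧ ((¬(tot = 3*h + 6)) → (3*store(buf, v + 1, 3*u + 7)[3] ≤ 3*tab[u] → store(buf, v + 1, 3*u + 7)[h] + tot = 6))


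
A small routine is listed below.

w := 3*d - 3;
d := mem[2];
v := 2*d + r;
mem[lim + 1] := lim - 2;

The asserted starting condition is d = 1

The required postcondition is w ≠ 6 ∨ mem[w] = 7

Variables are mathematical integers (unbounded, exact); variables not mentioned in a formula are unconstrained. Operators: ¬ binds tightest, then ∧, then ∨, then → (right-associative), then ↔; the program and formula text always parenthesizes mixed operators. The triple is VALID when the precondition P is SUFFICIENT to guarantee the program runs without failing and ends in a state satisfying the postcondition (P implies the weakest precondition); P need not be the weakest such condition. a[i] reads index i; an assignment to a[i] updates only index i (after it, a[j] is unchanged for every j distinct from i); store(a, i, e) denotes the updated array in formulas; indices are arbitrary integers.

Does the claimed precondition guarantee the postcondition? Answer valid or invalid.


Working backward. After the program, w ≠ 6 ∨ mem[w] = 7 must hold.
Before mem[lim + 1] := lim - 2: w ≠ 6 ∨ store(mem, lim + 1, lim - 2)[w] = 7
Before v := 2*d + r: w ≠ 6 ∨ store(mem, lim + 1, lim - 2)[w] = 7
Before d := mem[2]: w ≠ 6 ∨ store(mem, lim + 1, lim - 2)[w] = 7
Before w := 3*d - 3: 3*d ≠ 9 ∨ store(mem, lim + 1, lim - 2)[3*d - 3] = 7
The weakest precondition is 3*d ≠ 9 ∨ store(mem, lim + 1, lim - 2)[3*d - 3] = 7.
Check whether d = 1 implies it.
Every state satisfying the precondition satisfies the weakest precondition: the implication holds.
Answer: valid


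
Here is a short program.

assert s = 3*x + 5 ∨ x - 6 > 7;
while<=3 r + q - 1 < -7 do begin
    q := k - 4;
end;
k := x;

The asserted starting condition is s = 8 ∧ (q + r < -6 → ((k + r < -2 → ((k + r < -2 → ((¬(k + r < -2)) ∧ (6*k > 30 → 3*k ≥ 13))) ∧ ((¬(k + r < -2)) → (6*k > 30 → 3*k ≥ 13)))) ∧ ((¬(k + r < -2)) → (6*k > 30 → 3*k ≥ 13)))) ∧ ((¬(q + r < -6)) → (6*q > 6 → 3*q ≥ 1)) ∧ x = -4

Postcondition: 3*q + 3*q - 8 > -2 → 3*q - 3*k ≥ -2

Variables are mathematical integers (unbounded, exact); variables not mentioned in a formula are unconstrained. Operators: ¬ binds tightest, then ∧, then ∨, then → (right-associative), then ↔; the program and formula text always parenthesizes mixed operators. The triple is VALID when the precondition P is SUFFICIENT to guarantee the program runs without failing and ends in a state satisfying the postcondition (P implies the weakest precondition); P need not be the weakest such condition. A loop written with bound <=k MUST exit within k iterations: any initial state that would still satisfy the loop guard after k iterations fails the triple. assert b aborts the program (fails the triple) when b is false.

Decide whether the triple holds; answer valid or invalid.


Working backward. After the program, the postcondition 3*q + 3*q - 8 > -2 → 3*q - 3*k ≥ -2 must hold; in canonical form it is 6*q > 6 → 3*q ≥ 3*k - 2.
Before k := x: 6*q > 6 → 3*q ≥ 3*x - 2
Before the loop (bound <=3), unroll the exhaustion recursion (WP_0 = exit-now case; WP_j = one more guarded iteration, up to j = 3):
  WP_0: (¬(q + r < -6)) ∧ (6*q > 6 → 3*q ≥ 3*x - 2)
  WP_1: (q + r < -6 → ((¬(k + r < -2)) ∧ (6*k > 30 → 3*k ≥ 3*x + 10))) ∧ ((¬(q + r < -6)) → (6*q > 6 → 3*q ≥ 3*x - 2))
  WP_2: (q + r < -6 → ((k + r < -2 → ((¬(k + r < -2)) ∧ (6*k > 30 → 3*k ≥ 3*x + 10))) ∧ ((¬(k + r < -2)) → (6*k > 30 → 3*k ≥ 3*x + 10)))) ∧ ((¬(q + r < -6)) → (6*q > 6 → 3*q ≥ 3*x - 2))
  WP_3: (q + r < -6 → ((k + r < -2 → ((k + r < -2 → ((¬(k + r < -2)) ∧ (6*k > 30 → 3*k ≥ 3*x + 10))) ∧ ((¬(k + r < -2)) → (6*k > 30 → 3*k ≥ 3*x + 10)))) ∧ ((¬(k + r < -2)) → (6*k > 30 → 3*k ≥ 3*x + 10)))) ∧ ((¬(q + r < -6)) → (6*q > 6 → 3*q ≥ 3*x - 2))
So before the loop: (q + r < -6 → ((k + r < -2 → ((k + r < -2 → ((¬(k + r < -2)) ∧ (6*k > 30 → 3*k ≥ 3*x + 10))) ∧ ((¬(k + r < -2)) → (6*k > 30 → 3*k ≥ 3*x + 10)))) ∧ ((¬(k + r < -2)) → (6*k > 30 → 3*k ≥ 3*x + 10)))) ∧ ((¬(q + r < -6)) → (6*q > 6 → 3*q ≥ 3*x - 2))
Before assert s = 3*x + 5 ∨ x - 6 > 7: (s = 3*x + 5 ∨ x > 13) ∧ (q + r < -6 → ((k + r < -2 → ((k + r < -2 → ((¬(k + r < -2)) ∧ (6*k > 30 → 3*k ≥ 3*x + 10))) ∧ ((¬(k + r < -2)) → (6*k > 30 → 3*k ≥ 3*x + 10)))) ∧ ((¬(k + r < -2)) → (6*k > 30 → 3*k ≥ 3*x + 10)))) ∧ ((¬(q + r < -6)) → (6*q > 6 → 3*q ≥ 3*x - 2))
The weakest precondition is (s = 3*x + 5 ∨ x > 13) ∧ (q + r < -6 → ((k + r < -2 → ((k + r < -2 → ((¬(k + r < -2)) ∧ (6*k > 30 → 3*k ≥ 3*x + 10))) ∧ ((¬(k + r < -2)) → (6*k > 30 → 3*k ≥ 3*x + 10)))) ∧ ((¬(k + r < -2)) → (6*k > 30 → 3*k ≥ 3*x + 10)))) ∧ ((¬(q + r < -6)) → (6*q > 6 → 3*q ≥ 3*x - 2)).
Check whether s = 8 ∧ (q + r < -6 → ((k + r < -2 → ((k + r < -2 → ((¬(k + r < -2)) ∧ (6*k > 30 → 3*k ≥ 13))) ∧ ((¬(k + r < -2)) → (6*k > 30 → 3*k ≥ 13)))) ∧ ((¬(k + r < -2)) → (6*k > 30 → 3*k ≥ 13)))) ∧ ((¬(q + r < -6)) → (6*q > 6 → 3*q ≥ 1)) ∧ x = -4 implies it.
Countermodel: at the initial state k = 0, q = -7, r = 0, s = 8, x = -4, the precondition holds but the weakest precondition fails.
Answer: invalid


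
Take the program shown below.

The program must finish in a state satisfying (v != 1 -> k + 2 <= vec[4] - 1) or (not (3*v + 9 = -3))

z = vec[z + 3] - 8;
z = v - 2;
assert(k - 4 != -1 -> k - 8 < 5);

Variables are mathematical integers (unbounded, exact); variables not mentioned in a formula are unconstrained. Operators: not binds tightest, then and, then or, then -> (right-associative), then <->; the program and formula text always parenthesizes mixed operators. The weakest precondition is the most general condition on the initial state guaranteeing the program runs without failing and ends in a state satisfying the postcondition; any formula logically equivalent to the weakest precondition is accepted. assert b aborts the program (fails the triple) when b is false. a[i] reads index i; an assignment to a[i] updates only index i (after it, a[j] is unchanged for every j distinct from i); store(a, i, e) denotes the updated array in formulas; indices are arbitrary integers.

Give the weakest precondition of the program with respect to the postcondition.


Working backward. After the program, the postcondition (v != 1 -> k + 2 <= vec[4] - 1) or (not (3*v + 9 = -3)) must hold; in canonical form it is (v != 1 -> k <= vec[4] - 3) or (not (3*v = -12)).
Before assert k - 4 != -1 -> k - 8 < 5: (k != 3 -> k < 13) and ((v != 1 -> k <= vec[4] - 3) or (not (3*v = -12)))
Before z := v - 2: (k != 3 -> k < 13) and ((v != 1 -> k <= vec[4] - 3) or (not (3*v = -12)))
Before z := vec[z + 3] - 8: (k != 3 -> k < 13) and ((v != 1 -> k <= vec[4] - 3) or (not (3*v = -12)))
Answer: WP = (k != 3 -> k < 13) and ((v != 1 -> k <= vec[4] - 3) or (not (3*v = -12)))


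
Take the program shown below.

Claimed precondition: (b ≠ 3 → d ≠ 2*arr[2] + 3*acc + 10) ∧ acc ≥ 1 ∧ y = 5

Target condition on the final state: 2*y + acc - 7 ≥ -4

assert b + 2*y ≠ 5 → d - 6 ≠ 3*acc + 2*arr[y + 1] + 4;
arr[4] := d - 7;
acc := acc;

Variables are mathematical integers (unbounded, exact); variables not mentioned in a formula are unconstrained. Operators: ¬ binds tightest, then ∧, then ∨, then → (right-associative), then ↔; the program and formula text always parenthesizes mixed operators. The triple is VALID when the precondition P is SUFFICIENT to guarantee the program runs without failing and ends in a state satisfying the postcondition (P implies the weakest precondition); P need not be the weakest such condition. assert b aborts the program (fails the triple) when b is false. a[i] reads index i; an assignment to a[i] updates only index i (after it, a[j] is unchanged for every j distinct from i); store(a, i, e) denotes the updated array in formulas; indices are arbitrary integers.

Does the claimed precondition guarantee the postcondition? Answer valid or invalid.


Working backward. After the program, the postcondition 2*y + acc - 7 ≥ -4 must hold; in canonical form it is acc + 2*y ≥ 3.
Before acc := acc: acc + 2*y ≥ 3
Before arr[4] := d - 7: acc + 2*y ≥ 3
Before assert b + 2*y ≠ 5 → d - 6 ≠ 3*acc + 2*arr[y + 1] + 4: (b + 2*y ≠ 5 → d ≠ 2*arr[y + 1] + 3*acc + 10) ∧ acc + 2*y ≥ 3
The weakest precondition is (b + 2*y ≠ 5 → d ≠ 2*arr[y + 1] + 3*acc + 10) ∧ acc + 2*y ≥ 3.
Check whether (b ≠ 3 → d ≠ 2*arr[2] + 3*acc + 10) ∧ acc ≥ 1 ∧ y = 5 implies it.
Countermodel: at the initial state acc = 1, arr = {[2] = 0, [6] = -7, elsewhere 0}, b = 9, d = -1, y = 5, the precondition holds but the weakest precondition fails.
Answer: invalid
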